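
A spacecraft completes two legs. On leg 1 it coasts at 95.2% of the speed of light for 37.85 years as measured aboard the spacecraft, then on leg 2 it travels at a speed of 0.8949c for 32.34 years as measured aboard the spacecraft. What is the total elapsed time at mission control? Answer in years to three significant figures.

Leg 1: β = 0.952; γ = 1/√(1 − 0.952²) = 1/√0.09370 = 3.267; Δt_1 = 3.267 × 37.85 = 123.7 years.
Leg 2: γ = 1/√(1 − 0.8949²) = 1/√0.1992 = 2.241; Δt_2 = 2.241 × 32.34 = 72.47 years.
Total: 123.7 + 72.47 years.

Δt = 196 years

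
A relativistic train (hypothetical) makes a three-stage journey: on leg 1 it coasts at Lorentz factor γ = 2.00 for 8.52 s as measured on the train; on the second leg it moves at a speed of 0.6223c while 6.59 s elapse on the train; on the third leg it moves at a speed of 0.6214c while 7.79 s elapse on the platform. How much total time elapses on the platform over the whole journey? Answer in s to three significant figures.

Δt = 33.2 s

Leg 1: γ = 2.00; Δt_1 = 2.000 × 8.52 = 17.04 s.
Leg 2: γ = 1/√(1 − 0.6223²) = 1/√0.6127 = 1.278; Δt_2 = 1.278 × 6.59 = 8.419 s.
Leg 3: 7.79 s is already measured on the platform.
Total: 17.04 + 8.419 + 7.790 s.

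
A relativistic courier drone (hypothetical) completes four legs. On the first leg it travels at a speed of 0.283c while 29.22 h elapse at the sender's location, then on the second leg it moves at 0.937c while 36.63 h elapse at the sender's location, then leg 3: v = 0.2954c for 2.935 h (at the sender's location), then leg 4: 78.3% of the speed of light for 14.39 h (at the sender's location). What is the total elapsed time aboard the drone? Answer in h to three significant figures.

Leg 1: γ = 1/√(1 − 0.283²) = 1/√0.9199 = 1.043; τ_1 = 29.22/1.043 = 28.03 h.
Leg 2: γ = 1/√(1 − 0.937²) = 1/√0.1220 = 2.863; τ_2 = 36.63/2.863 = 12.80 h.
Leg 3: γ = 1/√(1 − 0.2954²) = 1/√0.9127 = 1.047; τ_3 = 2.935/1.047 = 2.804 h.
Leg 4: β = 0.783; γ = 1/√(1 − 0.783²) = 1/√0.3869 = 1.608; τ_4 = 14.39/1.608 = 8.951 h.
Total: 28.03 + 12.80 + 2.804 + 8.951 h.

τ = 52.6 h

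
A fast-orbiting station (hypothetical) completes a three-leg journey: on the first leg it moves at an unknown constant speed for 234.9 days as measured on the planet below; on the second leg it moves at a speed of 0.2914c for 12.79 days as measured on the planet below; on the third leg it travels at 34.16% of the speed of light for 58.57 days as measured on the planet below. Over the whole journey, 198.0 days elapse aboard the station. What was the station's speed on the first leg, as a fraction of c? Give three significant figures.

β = 0.831

Leg 1: speed unknown; τ_1 = 234.9/γ_1.
Leg 2: γ = 1/√(1 − 0.2914²) = 1/√0.9151 = 1.045; τ_2 = 12.79/1.045 = 12.23 days.
Leg 3: β = 0.3416; γ = 1/√(1 − 0.3416²) = 1/√0.8833 = 1.064; τ_3 = 58.57/1.064 = 55.05 days.
Total proper time: τ_1 + 12.23 + 55.05 = 198.0, so τ_1 = 198.0 − 67.28 = 130.7 days.
γ_1 = 234.9/130.7 = 1.797; β = √(1 − 1/γ²) = √0.6903.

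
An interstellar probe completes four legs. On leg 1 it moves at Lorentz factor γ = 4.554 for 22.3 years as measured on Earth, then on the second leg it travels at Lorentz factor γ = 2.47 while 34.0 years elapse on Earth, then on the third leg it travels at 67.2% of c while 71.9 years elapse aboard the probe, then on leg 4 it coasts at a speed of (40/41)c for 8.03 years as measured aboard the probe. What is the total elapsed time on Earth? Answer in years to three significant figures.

Leg 1: 22.3 years is already measured on Earth.
Leg 2: 34.0 years is already measured on Earth.
Leg 3: β = 0.672; γ = 1/√(1 − 0.672²) = 1/√0.5484 = 1.350; Δt_3 = 1.350 × 71.9 = 97.09 years.
Leg 4: γ = 1/√(1 − (40/41)²) = 41/9 ≈ 4.556; Δt_4 = 4.556 × 8.03 = 36.58 years.
Total: 22.30 + 34.00 + 97.09 + 36.58 years.

Δt = 190 years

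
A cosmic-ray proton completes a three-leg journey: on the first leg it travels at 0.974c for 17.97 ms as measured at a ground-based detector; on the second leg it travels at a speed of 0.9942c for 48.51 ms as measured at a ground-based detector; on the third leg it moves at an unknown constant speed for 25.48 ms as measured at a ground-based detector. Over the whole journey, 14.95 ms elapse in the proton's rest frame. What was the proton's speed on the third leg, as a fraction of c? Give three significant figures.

Leg 1: γ = 1/√(1 − 0.974²) = 1/√0.05132 = 4.414; τ_1 = 17.97/4.414 = 4.071 ms.
Leg 2: γ = 1/√(1 − 0.9942²) = 1/√0.01157 = 9.298; τ_2 = 48.51/9.298 = 5.217 ms.
Leg 3: speed unknown; τ_3 = 25.48/γ_3.
Total proper time: 4.071 + 5.217 + τ_3 = 14.95, so τ_3 = 14.95 − 9.288 = 5.662 ms.
γ_3 = 25.48/5.662 = 4.500; β = √(1 − 1/γ²) = √0.9506.

β = 0.975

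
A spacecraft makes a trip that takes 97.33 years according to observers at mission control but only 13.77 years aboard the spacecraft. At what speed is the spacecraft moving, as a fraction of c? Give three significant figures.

β = 0.990

The proper time is measured aboard the spacecraft (both events occur at the spacecraft's location); Δt is measured at mission control. γ = Δt/τ = 97.33/13.77 = 7.068.
β = √(1 − 1/γ²) = √(1 − 0.02002) = √0.9800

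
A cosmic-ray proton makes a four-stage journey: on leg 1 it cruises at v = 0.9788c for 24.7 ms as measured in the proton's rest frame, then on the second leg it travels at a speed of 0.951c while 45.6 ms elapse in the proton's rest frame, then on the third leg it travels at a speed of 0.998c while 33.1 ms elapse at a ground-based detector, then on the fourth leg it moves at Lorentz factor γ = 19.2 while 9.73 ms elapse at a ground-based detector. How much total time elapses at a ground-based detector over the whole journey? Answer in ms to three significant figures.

Δt = 311 ms

Leg 1: γ = 1/√(1 − 0.9788²) = 1/√0.04195 = 4.882; Δt_1 = 4.882 × 24.7 = 120.6 ms.
Leg 2: γ = 1/√(1 − 0.951²) = 1/√0.09560 = 3.234; Δt_2 = 3.234 × 45.6 = 147.5 ms.
Leg 3: 33.1 ms is already measured at a ground-based detector.
Leg 4: 9.73 ms is already measured at a ground-based detector.
Total: 120.6 + 147.5 + 33.10 + 9.730 ms.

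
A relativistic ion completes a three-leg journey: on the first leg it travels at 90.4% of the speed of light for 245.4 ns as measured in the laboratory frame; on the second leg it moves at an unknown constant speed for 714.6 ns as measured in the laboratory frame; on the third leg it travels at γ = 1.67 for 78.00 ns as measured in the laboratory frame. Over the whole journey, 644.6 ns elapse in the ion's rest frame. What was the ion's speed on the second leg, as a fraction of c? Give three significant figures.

Leg 1: β = 0.904; γ = 1/√(1 − 0.904²) = 1/√0.1828 = 2.339; τ_1 = 245.4/2.339 = 104.9 ns.
Leg 2: speed unknown; τ_2 = 714.6/γ_2.
Leg 3: γ = 1.67; τ_3 = 78.00/1.670 = 46.71 ns.
Total proper time: 104.9 + τ_2 + 46.71 = 644.6, so τ_2 = 644.6 − 151.6 = 493.0 ns.
γ_2 = 714.6/493.0 = 1.450; β = √(1 − 1/γ²) = √0.5241.

β = 0.724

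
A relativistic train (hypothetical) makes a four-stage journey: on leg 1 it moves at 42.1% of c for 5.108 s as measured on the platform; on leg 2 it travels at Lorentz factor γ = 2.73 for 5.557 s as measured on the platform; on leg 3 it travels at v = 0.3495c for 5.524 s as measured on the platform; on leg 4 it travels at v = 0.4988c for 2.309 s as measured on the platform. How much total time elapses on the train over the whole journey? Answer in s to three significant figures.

Leg 1: β = 0.421; γ = 1/√(1 − 0.421²) = 1/√0.8228 = 1.102; τ_1 = 5.108/1.102 = 4.633 s.
Leg 2: γ = 2.73; τ_2 = 5.557/2.730 = 2.036 s.
Leg 3: γ = 1/√(1 − 0.3495²) = 1/√0.8778 = 1.067; τ_3 = 5.524/1.067 = 5.176 s.
Leg 4: γ = 1/√(1 − 0.4988²) = 1/√0.7512 = 1.154; τ_4 = 2.309/1.154 = 2.001 s.
Total: 4.633 + 2.036 + 5.176 + 2.001 s.

τ = 13.8 s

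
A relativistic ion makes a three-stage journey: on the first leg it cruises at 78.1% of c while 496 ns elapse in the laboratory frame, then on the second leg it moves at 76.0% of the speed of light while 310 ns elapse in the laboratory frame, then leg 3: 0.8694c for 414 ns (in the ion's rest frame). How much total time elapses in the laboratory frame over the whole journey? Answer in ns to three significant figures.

Δt = 1640 ns

Leg 1: 496 ns is already measured in the laboratory frame.
Leg 2: 310 ns is already measured in the laboratory frame.
Leg 3: γ = 1/√(1 − 0.8694²) = 1/√0.2441 = 2.024; Δt_3 = 2.024 × 414 = 837.9 ns.
Total: 496.0 + 310.0 + 837.9 ns.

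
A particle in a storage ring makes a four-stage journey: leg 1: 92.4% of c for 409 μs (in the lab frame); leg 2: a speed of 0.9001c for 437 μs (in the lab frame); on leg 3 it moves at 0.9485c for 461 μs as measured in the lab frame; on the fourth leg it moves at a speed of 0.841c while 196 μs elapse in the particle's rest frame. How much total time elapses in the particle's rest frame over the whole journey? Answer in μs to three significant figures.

Leg 1: β = 0.924; γ = 1/√(1 − 0.924²) = 1/√0.1462 = 2.615; τ_1 = 409/2.615 = 156.4 μs.
Leg 2: γ = 1/√(1 − 0.9001²) = 1/√0.1898 = 2.295; τ_2 = 437/2.295 = 190.4 μs.
Leg 3: γ = 1/√(1 − 0.9485²) = 1/√0.1003 = 3.157; τ_3 = 461/3.157 = 146.0 μs.
Leg 4: 196 μs is already measured in the particle's rest frame.
Total: 156.4 + 190.4 + 146.0 + 196.0 μs.

τ = 689 μs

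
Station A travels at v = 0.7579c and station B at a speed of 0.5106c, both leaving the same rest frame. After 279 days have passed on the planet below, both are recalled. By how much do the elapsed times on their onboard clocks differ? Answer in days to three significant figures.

|τ_A − τ_B| = 57.9 days

A: γ = 1/√(1 − 0.7579²) = 1/√0.4256 = 1.533; τ_A = 279/1.533 = 182.0 days.
B: γ = 1/√(1 − 0.5106²) = 1/√0.7393 = 1.163; τ_B = 279/1.163 = 239.9 days.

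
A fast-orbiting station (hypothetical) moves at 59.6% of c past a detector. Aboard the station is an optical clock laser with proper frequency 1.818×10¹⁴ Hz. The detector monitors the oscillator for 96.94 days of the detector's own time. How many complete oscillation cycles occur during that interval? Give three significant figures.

N = 1.22×10²¹

β = 0.596; γ = 1/√(1 − 0.596²) = 1/√0.6448 = 1.245
During 96.94 days of lab time, the oscillator's proper time advances by τ = Δt/γ = 96.94/1.245 = 77.84 days = 6.725×10⁶ s.
N = f × τ = 1.818×10¹⁴ × 6.725×10⁶ = 1.223×10²¹.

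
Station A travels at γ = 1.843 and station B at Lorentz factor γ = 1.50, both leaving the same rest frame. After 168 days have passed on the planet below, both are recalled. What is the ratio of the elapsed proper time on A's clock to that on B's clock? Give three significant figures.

τ_A/τ_B = 0.814

A: γ = 1.843. B: γ = 1.50.
τ_A/τ_B = γ_B/γ_A = 1.500/1.843 = 0.8139, so τ_A/τ_B = 0.8139.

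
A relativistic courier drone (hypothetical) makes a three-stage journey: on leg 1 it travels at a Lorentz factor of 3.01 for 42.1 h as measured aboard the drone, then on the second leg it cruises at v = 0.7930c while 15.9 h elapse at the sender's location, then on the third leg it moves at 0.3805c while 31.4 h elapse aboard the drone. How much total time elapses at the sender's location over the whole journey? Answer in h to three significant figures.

Δt = 177 h

Leg 1: γ = 3.01; Δt_1 = 3.010 × 42.1 = 126.7 h.
Leg 2: 15.9 h is already measured at the sender's location.
Leg 3: γ = 1/√(1 − 0.3805²) = 1/√0.8552 = 1.081; Δt_3 = 1.081 × 31.4 = 33.95 h.
Total: 126.7 + 15.90 + 33.95 h.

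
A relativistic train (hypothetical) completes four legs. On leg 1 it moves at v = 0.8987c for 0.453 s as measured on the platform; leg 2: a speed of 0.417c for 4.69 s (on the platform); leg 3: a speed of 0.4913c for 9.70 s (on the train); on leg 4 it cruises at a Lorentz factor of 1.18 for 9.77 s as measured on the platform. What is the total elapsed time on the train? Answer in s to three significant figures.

Leg 1: γ = 1/√(1 − 0.8987²) = 1/√0.1923 = 2.280; τ_1 = 0.453/2.280 = 0.1987 s.
Leg 2: γ = 1/√(1 − 0.417²) = 1/√0.8261 = 1.100; τ_2 = 4.69/1.100 = 4.263 s.
Leg 3: 9.70 s is already measured on the train.
Leg 4: γ = 1.18; τ_4 = 9.77/1.180 = 8.280 s.
Total: 0.1987 + 4.263 + 9.700 + 8.280 s.

τ = 22.4 s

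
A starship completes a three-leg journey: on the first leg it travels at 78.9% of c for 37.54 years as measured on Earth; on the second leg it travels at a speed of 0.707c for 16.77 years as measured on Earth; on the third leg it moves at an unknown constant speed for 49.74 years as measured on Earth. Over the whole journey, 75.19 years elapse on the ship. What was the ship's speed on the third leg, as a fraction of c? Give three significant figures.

Leg 1: β = 0.789; γ = 1/√(1 − 0.789²) = 1/√0.3775 = 1.628; τ_1 = 37.54/1.628 = 23.06 years.
Leg 2: γ = 1/√(1 − 0.707²) = 1/√0.5002 = 1.414; τ_2 = 16.77/1.414 = 11.86 years.
Leg 3: speed unknown; τ_3 = 49.74/γ_3.
Total proper time: 23.06 + 11.86 + τ_3 = 75.19, so τ_3 = 75.19 − 34.92 = 40.27 years.
γ_3 = 49.74/40.27 = 1.235; β = √(1 − 1/γ²) = √0.3447.

β = 0.587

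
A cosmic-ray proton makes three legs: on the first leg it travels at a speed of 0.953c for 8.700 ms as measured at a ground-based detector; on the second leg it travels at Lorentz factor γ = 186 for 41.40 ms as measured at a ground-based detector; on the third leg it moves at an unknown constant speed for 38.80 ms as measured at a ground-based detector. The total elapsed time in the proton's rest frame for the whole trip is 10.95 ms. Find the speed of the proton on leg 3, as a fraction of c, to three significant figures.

β = 0.978

Leg 1: γ = 1/√(1 − 0.953²) = 1/√0.09179 = 3.301; τ_1 = 8.700/3.301 = 2.636 ms.
Leg 2: γ = 186; τ_2 = 41.40/186.0 = 0.2226 ms.
Leg 3: speed unknown; τ_3 = 38.80/γ_3.
Total proper time: 2.636 + 0.2226 + τ_3 = 10.95, so τ_3 = 10.95 − 2.858 = 8.092 ms.
γ_3 = 38.80/8.092 = 4.795; β = √(1 − 1/γ²) = √0.9565.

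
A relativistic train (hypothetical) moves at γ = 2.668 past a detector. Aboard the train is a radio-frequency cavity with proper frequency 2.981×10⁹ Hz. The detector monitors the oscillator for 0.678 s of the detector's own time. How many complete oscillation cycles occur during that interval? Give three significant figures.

N = 7.58×10⁸

γ = 2.668
During 0.678 s of lab time, the oscillator's proper time advances by τ = Δt/γ = 0.678/2.668 = 0.2541 s = 2.541×10⁻¹ s.
N = f × τ = 2.981×10⁹ × 2.541×10⁻¹ = 7.575×10⁸.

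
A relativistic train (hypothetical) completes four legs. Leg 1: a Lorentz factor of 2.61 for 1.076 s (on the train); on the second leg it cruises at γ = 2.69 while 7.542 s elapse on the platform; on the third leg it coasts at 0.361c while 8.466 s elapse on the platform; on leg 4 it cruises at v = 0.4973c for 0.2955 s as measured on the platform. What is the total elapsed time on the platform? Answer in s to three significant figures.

Leg 1: γ = 2.61; Δt_1 = 2.610 × 1.076 = 2.808 s.
Leg 2: 7.542 s is already measured on the platform.
Leg 3: 8.466 s is already measured on the platform.
Leg 4: 0.2955 s is already measured on the platform.
Total: 2.808 + 7.542 + 8.466 + 0.2955 s.

Δt = 19.1 s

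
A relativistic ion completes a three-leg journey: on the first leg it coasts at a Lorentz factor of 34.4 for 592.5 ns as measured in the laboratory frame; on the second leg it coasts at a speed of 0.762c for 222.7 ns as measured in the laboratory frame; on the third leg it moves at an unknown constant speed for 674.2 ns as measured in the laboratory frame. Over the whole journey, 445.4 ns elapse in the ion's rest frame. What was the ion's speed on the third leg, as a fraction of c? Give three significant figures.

β = 0.907

Leg 1: γ = 34.4; τ_1 = 592.5/34.40 = 17.22 ns.
Leg 2: γ = 1/√(1 − 0.762²) = 1/√0.4194 = 1.544; τ_2 = 222.7/1.544 = 144.2 ns.
Leg 3: speed unknown; τ_3 = 674.2/γ_3.
Total proper time: 17.22 + 144.2 + τ_3 = 445.4, so τ_3 = 445.4 − 161.4 = 284.0 ns.
γ_3 = 674.2/284.0 = 2.374; β = √(1 − 1/γ²) = √0.8226.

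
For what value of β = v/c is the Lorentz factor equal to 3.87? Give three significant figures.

β = 0.966

β = √(1 − 1/γ²) = √(1 − 1/3.87²) = √(1 − 0.06677) = √0.9332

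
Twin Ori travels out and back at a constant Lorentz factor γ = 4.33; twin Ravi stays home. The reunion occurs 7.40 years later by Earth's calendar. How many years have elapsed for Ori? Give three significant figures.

γ = 4.33
Ori's clock measures proper time along the trip: τ = Δt/γ = 7.40/4.330 years.

τ = 1.71 years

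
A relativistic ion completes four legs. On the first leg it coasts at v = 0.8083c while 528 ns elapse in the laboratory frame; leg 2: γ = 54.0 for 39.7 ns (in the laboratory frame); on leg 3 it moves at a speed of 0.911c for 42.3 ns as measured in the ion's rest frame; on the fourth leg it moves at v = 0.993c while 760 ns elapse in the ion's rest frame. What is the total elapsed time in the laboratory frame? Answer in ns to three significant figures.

Δt = 7100 ns

Leg 1: 528 ns is already measured in the laboratory frame.
Leg 2: 39.7 ns is already measured in the laboratory frame.
Leg 3: γ = 1/√(1 − 0.911²) = 1/√0.1701 = 2.425; Δt_3 = 2.425 × 42.3 = 102.6 ns.
Leg 4: γ = 1/√(1 − 0.993²) = 1/√0.01395 = 8.466; Δt_4 = 8.466 × 760 = 6434 ns.
Total: 528.0 + 39.70 + 102.6 + 6434 ns.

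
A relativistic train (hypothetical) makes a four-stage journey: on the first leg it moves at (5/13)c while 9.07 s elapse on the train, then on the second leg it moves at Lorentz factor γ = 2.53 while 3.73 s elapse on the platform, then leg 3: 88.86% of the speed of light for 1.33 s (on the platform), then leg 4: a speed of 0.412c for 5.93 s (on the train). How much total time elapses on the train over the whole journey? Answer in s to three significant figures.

Leg 1: 9.07 s is already measured on the train.
Leg 2: γ = 2.53; τ_2 = 3.73/2.530 = 1.474 s.
Leg 3: β = 0.8886; γ = 1/√(1 − 0.8886²) = 1/√0.2104 = 2.180; τ_3 = 1.33/2.180 = 0.6100 s.
Leg 4: 5.93 s is already measured on the train.
Total: 9.070 + 1.474 + 0.6100 + 5.930 s.

τ = 17.1 s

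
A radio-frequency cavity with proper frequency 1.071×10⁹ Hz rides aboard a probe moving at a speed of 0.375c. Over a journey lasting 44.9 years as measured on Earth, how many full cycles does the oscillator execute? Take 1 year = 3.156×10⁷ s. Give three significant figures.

N = 1.41×10¹⁸

γ = 1/√(1 − 0.375²) = 1/√0.8594 = 1.079
The oscillator's own cycle count is N = f × τ where τ is the proper time aboard the probe. τ = Δt/γ = 44.9/1.079 = 41.62 years = 1.314×10⁹ s.
N = 1.071×10⁹ × 1.314×10⁹ = 1.407×10¹⁸.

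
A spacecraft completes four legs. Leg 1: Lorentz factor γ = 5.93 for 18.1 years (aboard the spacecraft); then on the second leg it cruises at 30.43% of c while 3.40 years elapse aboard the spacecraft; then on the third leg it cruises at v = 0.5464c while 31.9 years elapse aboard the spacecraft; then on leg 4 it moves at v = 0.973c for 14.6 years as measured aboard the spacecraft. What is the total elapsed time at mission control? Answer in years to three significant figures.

Leg 1: γ = 5.93; Δt_1 = 5.930 × 18.1 = 107.3 years.
Leg 2: β = 0.3043; γ = 1/√(1 − 0.3043²) = 1/√0.9074 = 1.050; Δt_2 = 1.050 × 3.40 = 3.569 years.
Leg 3: γ = 1/√(1 − 0.5464²) = 1/√0.7014 = 1.194; Δt_3 = 1.194 × 31.9 = 38.09 years.
Leg 4: γ = 1/√(1 − 0.973²) = 1/√0.05327 = 4.333; Δt_4 = 4.333 × 14.6 = 63.26 years.
Total: 107.3 + 3.569 + 38.09 + 63.26 years.

Δt = 212 years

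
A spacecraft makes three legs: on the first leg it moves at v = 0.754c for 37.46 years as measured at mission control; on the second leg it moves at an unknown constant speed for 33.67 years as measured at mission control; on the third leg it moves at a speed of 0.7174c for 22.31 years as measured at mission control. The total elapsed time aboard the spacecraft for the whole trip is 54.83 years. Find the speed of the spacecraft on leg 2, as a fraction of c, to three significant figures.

Leg 1: γ = 1/√(1 − 0.754²) = 1/√0.4315 = 1.522; τ_1 = 37.46/1.522 = 24.61 years.
Leg 2: speed unknown; τ_2 = 33.67/γ_2.
Leg 3: γ = 1/√(1 − 0.7174²) = 1/√0.4853 = 1.435; τ_3 = 22.31/1.435 = 15.54 years.
Total proper time: 24.61 + τ_2 + 15.54 = 54.83, so τ_2 = 54.83 − 40.15 = 14.68 years.
γ_2 = 33.67/14.68 = 2.293; β = √(1 − 1/γ²) = √0.8099.

β = 0.900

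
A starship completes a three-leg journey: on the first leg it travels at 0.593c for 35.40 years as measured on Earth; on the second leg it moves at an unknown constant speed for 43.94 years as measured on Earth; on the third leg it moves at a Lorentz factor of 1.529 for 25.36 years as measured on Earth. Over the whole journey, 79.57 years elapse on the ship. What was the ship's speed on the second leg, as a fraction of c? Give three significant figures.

Leg 1: γ = 1/√(1 − 0.593²) = 1/√0.6484 = 1.242; τ_1 = 35.40/1.242 = 28.50 years.
Leg 2: speed unknown; τ_2 = 43.94/γ_2.
Leg 3: γ = 1.529; τ_3 = 25.36/1.529 = 16.59 years.
Total proper time: 28.50 + τ_2 + 16.59 = 79.57, so τ_2 = 79.57 − 45.09 = 34.48 years.
γ_2 = 43.94/34.48 = 1.274; β = √(1 − 1/γ²) = √0.3842.

β = 0.620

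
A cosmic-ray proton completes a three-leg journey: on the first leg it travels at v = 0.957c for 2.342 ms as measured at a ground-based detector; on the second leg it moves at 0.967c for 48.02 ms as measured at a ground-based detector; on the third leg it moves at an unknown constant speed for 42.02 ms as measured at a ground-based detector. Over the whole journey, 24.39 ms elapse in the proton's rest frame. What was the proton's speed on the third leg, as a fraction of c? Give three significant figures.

β = 0.962

Leg 1: γ = 1/√(1 − 0.957²) = 1/√0.08415 = 3.447; τ_1 = 2.342/3.447 = 0.6794 ms.
Leg 2: γ = 1/√(1 − 0.967²) = 1/√0.06491 = 3.925; τ_2 = 48.02/3.925 = 12.23 ms.
Leg 3: speed unknown; τ_3 = 42.02/γ_3.
Total proper time: 0.6794 + 12.23 + τ_3 = 24.39, so τ_3 = 24.39 − 12.91 = 11.48 ms.
γ_3 = 42.02/11.48 = 3.661; β = √(1 − 1/γ²) = √0.9254.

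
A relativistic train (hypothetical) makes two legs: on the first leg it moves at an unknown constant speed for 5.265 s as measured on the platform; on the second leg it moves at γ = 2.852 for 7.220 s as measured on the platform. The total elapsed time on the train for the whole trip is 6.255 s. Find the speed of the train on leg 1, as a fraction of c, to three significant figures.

β = 0.707

Leg 1: speed unknown; τ_1 = 5.265/γ_1.
Leg 2: γ = 2.852; τ_2 = 7.220/2.852 = 2.532 s.
Total proper time: τ_1 + 2.532 = 6.255, so τ_1 = 6.255 − 2.532 = 3.723 s.
γ_1 = 5.265/3.723 = 1.414; β = √(1 − 1/γ²) = √0.4999.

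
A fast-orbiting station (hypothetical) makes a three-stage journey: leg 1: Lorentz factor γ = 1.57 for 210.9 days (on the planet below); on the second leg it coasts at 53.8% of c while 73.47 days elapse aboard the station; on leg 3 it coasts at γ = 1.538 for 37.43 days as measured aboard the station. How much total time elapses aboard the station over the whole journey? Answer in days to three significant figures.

τ = 245 days

Leg 1: γ = 1.57; τ_1 = 210.9/1.570 = 134.3 days.
Leg 2: 73.47 days is already measured aboard the station.
Leg 3: 37.43 days is already measured aboard the station.
Total: 134.3 + 73.47 + 37.43 days.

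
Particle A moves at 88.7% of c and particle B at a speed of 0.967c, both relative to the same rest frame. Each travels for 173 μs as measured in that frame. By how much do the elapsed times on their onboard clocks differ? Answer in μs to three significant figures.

A: β = 0.887; γ = 1/√(1 − 0.887²) = 1/√0.2132 = 2.166; τ_A = 173/2.166 = 79.89 μs.
B: γ = 1/√(1 − 0.967²) = 1/√0.06491 = 3.925; τ_B = 173/3.925 = 44.08 μs.

|τ_A − τ_B| = 35.8 μs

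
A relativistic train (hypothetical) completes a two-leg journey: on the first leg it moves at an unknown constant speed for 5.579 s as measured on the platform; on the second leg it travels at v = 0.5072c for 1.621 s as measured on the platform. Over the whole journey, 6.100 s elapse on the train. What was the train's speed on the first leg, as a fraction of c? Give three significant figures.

Leg 1: speed unknown; τ_1 = 5.579/γ_1.
Leg 2: γ = 1/√(1 − 0.5072²) = 1/√0.7427 = 1.160; τ_2 = 1.621/1.160 = 1.397 s.
Total proper time: τ_1 + 1.397 = 6.100, so τ_1 = 6.100 − 1.397 = 4.703 s.
γ_1 = 5.579/4.703 = 1.186; β = √(1 − 1/γ²) = √0.2894.

β = 0.538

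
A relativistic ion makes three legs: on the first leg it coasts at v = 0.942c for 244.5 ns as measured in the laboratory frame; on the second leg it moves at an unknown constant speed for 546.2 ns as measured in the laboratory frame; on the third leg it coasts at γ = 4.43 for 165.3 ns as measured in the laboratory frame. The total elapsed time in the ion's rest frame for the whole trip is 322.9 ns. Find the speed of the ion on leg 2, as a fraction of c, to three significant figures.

β = 0.928

Leg 1: γ = 1/√(1 − 0.942²) = 1/√0.1126 = 2.980; τ_1 = 244.5/2.980 = 82.06 ns.
Leg 2: speed unknown; τ_2 = 546.2/γ_2.
Leg 3: γ = 4.43; τ_3 = 165.3/4.430 = 37.31 ns.
Total proper time: 82.06 + τ_2 + 37.31 = 322.9, so τ_2 = 322.9 − 119.4 = 203.5 ns.
γ_2 = 546.2/203.5 = 2.684; β = √(1 − 1/γ²) = √0.8611.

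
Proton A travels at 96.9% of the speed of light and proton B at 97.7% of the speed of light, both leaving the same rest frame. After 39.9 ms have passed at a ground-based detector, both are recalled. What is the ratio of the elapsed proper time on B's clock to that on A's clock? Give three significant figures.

τ_B/τ_A = 0.863

A: β = 0.969; γ = 1/√(1 − 0.969²) = 1/√0.06104 = 4.048. B: β = 0.977; γ = 1/√(1 − 0.977²) = 1/√0.04547 = 4.690.
τ_A/τ_B = γ_B/γ_A = 4.690/4.048 = 1.159, so τ_B/τ_A = 0.8631.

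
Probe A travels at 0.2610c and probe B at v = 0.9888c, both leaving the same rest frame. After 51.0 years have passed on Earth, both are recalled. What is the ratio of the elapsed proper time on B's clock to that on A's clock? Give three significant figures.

τ_B/τ_A = 0.155

A: γ = 1/√(1 − 0.2610²) = 1/√0.9319 = 1.036. B: γ = 1/√(1 − 0.9888²) = 1/√0.02227 = 6.700.
τ_A/τ_B = γ_B/γ_A = 6.700/1.036 = 6.468, so τ_B/τ_A = 0.1546.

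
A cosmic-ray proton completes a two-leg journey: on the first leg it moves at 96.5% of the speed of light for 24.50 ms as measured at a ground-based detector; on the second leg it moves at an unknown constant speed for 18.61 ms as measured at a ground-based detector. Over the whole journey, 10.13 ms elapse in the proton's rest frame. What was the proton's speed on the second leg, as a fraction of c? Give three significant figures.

Leg 1: β = 0.965; γ = 1/√(1 − 0.965²) = 1/√0.06878 = 3.813; τ_1 = 24.50/3.813 = 6.425 ms.
Leg 2: speed unknown; τ_2 = 18.61/γ_2.
Total proper time: 6.425 + τ_2 = 10.13, so τ_2 = 10.13 − 6.425 = 3.705 ms.
γ_2 = 18.61/3.705 = 5.023; β = √(1 − 1/γ²) = √0.9604.

β = 0.980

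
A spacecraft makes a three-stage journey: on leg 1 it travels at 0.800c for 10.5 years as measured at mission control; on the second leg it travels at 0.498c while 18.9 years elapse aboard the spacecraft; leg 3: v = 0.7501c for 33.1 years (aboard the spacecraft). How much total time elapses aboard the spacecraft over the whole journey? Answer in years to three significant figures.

τ = 58.3 years

Leg 1: γ = 1/√(1 − 0.800²) = 5/3 ≈ 1.667; τ_1 = 10.5/1.667 = 6.300 years.
Leg 2: 18.9 years is already measured aboard the spacecraft.
Leg 3: 33.1 years is already measured aboard the spacecraft.
Total: 6.300 + 18.90 + 33.10 years.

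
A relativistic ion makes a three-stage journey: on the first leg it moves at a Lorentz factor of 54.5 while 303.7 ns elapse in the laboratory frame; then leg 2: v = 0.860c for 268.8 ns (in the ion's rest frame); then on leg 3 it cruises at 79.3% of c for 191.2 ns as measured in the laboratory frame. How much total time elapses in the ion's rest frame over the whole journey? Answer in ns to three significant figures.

τ = 391 ns

Leg 1: γ = 54.5; τ_1 = 303.7/54.50 = 5.572 ns.
Leg 2: 268.8 ns is already measured in the ion's rest frame.
Leg 3: β = 0.793; γ = 1/√(1 − 0.793²) = 1/√0.3712 = 1.641; τ_3 = 191.2/1.641 = 116.5 ns.
Total: 5.572 + 268.8 + 116.5 ns.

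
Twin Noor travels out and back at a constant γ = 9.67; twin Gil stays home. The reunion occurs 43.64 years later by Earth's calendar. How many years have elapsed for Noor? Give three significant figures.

γ = 9.67
Noor's clock measures proper time along the trip: τ = Δt/γ = 43.64/9.670 years.

τ = 4.51 years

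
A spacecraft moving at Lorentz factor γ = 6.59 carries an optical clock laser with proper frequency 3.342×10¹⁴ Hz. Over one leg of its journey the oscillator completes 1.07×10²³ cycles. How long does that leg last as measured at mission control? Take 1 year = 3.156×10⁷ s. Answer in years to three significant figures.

γ = 6.59
Proper time for N cycles: τ = N/f = 1.07×10²³/(3.342×10¹⁴) = 3.202×10⁸ s = 10.14 years.
Lab-frame duration Δt = γτ = 6.590 × 10.14 = 66.85 years.

Δt = 66.9 years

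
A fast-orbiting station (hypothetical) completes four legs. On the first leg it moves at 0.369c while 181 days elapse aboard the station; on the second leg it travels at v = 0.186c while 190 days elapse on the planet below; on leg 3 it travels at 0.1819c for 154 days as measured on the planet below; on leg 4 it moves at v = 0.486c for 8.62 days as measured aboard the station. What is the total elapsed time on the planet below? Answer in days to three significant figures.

Leg 1: γ = 1/√(1 − 0.369²) = 1/√0.8638 = 1.076; Δt_1 = 1.076 × 181 = 194.7 days.
Leg 2: 190 days is already measured on the planet below.
Leg 3: 154 days is already measured on the planet below.
Leg 4: γ = 1/√(1 − 0.486²) = 1/√0.7638 = 1.144; Δt_4 = 1.144 × 8.62 = 9.863 days.
Total: 194.7 + 190.0 + 154.0 + 9.863 days.

Δt = 549 days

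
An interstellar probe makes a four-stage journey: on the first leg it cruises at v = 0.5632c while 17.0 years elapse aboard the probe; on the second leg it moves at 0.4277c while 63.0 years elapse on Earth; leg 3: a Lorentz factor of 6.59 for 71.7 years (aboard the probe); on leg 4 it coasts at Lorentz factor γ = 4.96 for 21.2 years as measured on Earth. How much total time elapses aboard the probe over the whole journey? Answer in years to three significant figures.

τ = 150 years

Leg 1: 17.0 years is already measured aboard the probe.
Leg 2: γ = 1/√(1 − 0.4277²) = 1/√0.8171 = 1.106; τ_2 = 63.0/1.106 = 56.95 years.
Leg 3: 71.7 years is already measured aboard the probe.
Leg 4: γ = 4.96; τ_4 = 21.2/4.960 = 4.274 years.
Total: 17.00 + 56.95 + 71.70 + 4.274 years.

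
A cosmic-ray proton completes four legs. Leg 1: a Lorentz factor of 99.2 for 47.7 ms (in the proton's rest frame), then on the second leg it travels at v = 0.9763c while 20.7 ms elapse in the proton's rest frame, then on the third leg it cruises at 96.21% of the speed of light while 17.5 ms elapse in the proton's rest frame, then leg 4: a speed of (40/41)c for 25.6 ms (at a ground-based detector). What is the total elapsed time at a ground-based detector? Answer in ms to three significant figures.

Leg 1: γ = 99.2; Δt_1 = 99.20 × 47.7 = 4732 ms.
Leg 2: γ = 1/√(1 − 0.9763²) = 1/√0.04684 = 4.621; Δt_2 = 4.621 × 20.7 = 95.65 ms.
Leg 3: β = 0.9621; γ = 1/√(1 − 0.9621²) = 1/√0.07436 = 3.667; Δt_3 = 3.667 × 17.5 = 64.17 ms.
Leg 4: 25.6 ms is already measured at a ground-based detector.
Total: 4732 + 95.65 + 64.17 + 25.60 ms.

Δt = 4920 ms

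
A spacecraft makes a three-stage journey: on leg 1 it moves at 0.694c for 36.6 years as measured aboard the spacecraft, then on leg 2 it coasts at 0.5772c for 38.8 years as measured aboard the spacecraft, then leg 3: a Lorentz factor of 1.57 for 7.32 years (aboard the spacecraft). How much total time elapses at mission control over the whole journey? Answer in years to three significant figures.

Δt = 110 years

Leg 1: γ = 1/√(1 − 0.694²) = 1/√0.5184 = 1.389; Δt_1 = 1.389 × 36.6 = 50.84 years.
Leg 2: γ = 1/√(1 − 0.5772²) = 1/√0.6668 = 1.225; Δt_2 = 1.225 × 38.8 = 47.51 years.
Leg 3: γ = 1.57; Δt_3 = 1.570 × 7.32 = 11.49 years.
Total: 50.84 + 47.51 + 11.49 years.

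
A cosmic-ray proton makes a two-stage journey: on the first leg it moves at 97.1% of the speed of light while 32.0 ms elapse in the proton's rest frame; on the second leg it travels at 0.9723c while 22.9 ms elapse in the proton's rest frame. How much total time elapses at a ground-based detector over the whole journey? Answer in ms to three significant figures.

Leg 1: β = 0.971; γ = 1/√(1 − 0.971²) = 1/√0.05716 = 4.183; Δt_1 = 4.183 × 32.0 = 133.8 ms.
Leg 2: γ = 1/√(1 − 0.9723²) = 1/√0.05463 = 4.278; Δt_2 = 4.278 × 22.9 = 97.97 ms.
Total: 133.8 + 97.97 ms.

Δt = 232 ms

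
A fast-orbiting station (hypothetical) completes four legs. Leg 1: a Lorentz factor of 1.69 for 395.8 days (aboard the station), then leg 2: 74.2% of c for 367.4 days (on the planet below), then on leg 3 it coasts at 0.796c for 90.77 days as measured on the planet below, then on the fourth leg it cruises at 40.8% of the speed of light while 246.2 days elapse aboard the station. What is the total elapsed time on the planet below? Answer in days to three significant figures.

Leg 1: γ = 1.69; Δt_1 = 1.690 × 395.8 = 668.9 days.
Leg 2: 367.4 days is already measured on the planet below.
Leg 3: 90.77 days is already measured on the planet below.
Leg 4: β = 0.408; γ = 1/√(1 − 0.408²) = 1/√0.8335 = 1.095; Δt_4 = 1.095 × 246.2 = 269.7 days.
Total: 668.9 + 367.4 + 90.77 + 269.7 days.

Δt = 1400 days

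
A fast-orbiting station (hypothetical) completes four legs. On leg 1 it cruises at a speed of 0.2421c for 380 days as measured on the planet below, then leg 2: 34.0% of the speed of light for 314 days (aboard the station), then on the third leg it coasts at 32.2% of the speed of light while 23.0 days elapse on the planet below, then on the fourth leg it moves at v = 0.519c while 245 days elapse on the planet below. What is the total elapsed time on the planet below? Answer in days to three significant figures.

Δt = 982 days

Leg 1: 380 days is already measured on the planet below.
Leg 2: β = 0.340; γ = 1/√(1 − 0.340²) = 1/√0.8844 = 1.063; Δt_2 = 1.063 × 314 = 333.9 days.
Leg 3: 23.0 days is already measured on the planet below.
Leg 4: 245 days is already measured on the planet below.
Total: 380.0 + 333.9 + 23.00 + 245.0 days.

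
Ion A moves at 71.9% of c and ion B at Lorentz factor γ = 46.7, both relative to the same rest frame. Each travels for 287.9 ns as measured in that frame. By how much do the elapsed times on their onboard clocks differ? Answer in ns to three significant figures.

|τ_A − τ_B| = 194 ns

A: β = 0.719; γ = 1/√(1 − 0.719²) = 1/√0.4830 = 1.439; τ_A = 287.9/1.439 = 200.1 ns.
B: γ = 46.7; τ_B = 287.9/46.70 = 6.165 ns.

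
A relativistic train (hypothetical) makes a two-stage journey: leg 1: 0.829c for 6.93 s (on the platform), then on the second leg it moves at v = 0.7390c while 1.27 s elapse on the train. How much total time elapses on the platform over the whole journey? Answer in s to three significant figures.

Leg 1: 6.93 s is already measured on the platform.
Leg 2: γ = 1/√(1 − 0.7390²) = 1/√0.4539 = 1.484; Δt_2 = 1.484 × 1.27 = 1.885 s.
Total: 6.930 + 1.885 s.

Δt = 8.82 s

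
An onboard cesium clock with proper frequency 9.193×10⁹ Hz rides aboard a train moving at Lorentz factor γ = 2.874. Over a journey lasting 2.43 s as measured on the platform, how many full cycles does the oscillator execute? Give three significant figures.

N = 7.77×10⁹

γ = 2.874
The oscillator's own cycle count is N = f × τ where τ is the proper time on the train. τ = Δt/γ = 2.43/2.874 = 0.8455 s = 8.455×10⁻¹ s.
N = 9.193×10⁹ × 8.455×10⁻¹ = 7.773×10⁹.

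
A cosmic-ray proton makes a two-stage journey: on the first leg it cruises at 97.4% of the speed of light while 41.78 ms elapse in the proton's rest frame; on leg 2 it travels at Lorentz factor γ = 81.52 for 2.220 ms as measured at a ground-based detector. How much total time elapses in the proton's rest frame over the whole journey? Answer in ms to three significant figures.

Leg 1: 41.78 ms is already measured in the proton's rest frame.
Leg 2: γ = 81.52; τ_2 = 2.220/81.52 = 0.02723 ms.
Total: 41.78 + 0.02723 ms.

τ = 41.8 ms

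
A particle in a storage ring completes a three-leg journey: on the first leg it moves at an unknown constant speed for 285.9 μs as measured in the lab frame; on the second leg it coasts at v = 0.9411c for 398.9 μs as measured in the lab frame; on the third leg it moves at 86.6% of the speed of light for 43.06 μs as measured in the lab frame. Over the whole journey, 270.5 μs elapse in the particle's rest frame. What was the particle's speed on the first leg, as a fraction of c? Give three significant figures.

Leg 1: speed unknown; τ_1 = 285.9/γ_1.
Leg 2: γ = 1/√(1 − 0.9411²) = 1/√0.1143 = 2.957; τ_2 = 398.9/2.957 = 134.9 μs.
Leg 3: β = 0.866; γ = 1/√(1 − 0.866²) = 1/√0.2500 = 2.000; τ_3 = 43.06/2.000 = 21.53 μs.
Total proper time: τ_1 + 134.9 + 21.53 = 270.5, so τ_1 = 270.5 − 156.4 = 114.1 μs.
γ_1 = 285.9/114.1 = 2.506; β = √(1 − 1/γ²) = √0.8408.

β = 0.917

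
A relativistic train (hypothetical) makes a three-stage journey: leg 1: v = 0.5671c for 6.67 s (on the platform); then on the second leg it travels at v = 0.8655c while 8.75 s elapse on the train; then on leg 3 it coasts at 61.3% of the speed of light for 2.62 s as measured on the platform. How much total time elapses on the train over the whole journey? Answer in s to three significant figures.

Leg 1: γ = 1/√(1 − 0.5671²) = 1/√0.6784 = 1.214; τ_1 = 6.67/1.214 = 5.494 s.
Leg 2: 8.75 s is already measured on the train.
Leg 3: β = 0.613; γ = 1/√(1 − 0.613²) = 1/√0.6242 = 1.266; τ_3 = 2.62/1.266 = 2.070 s.
Total: 5.494 + 8.750 + 2.070 s.

τ = 16.3 s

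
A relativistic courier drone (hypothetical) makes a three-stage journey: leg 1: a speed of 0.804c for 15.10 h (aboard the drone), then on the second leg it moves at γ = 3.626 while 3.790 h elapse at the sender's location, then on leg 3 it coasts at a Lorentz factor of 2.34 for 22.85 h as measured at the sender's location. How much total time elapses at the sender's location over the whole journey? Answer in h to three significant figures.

Δt = 52.0 h

Leg 1: γ = 1/√(1 − 0.804²) = 1/√0.3536 = 1.682; Δt_1 = 1.682 × 15.10 = 25.39 h.
Leg 2: 3.790 h is already measured at the sender's location.
Leg 3: 22.85 h is already measured at the sender's location.
Total: 25.39 + 3.790 + 22.85 h.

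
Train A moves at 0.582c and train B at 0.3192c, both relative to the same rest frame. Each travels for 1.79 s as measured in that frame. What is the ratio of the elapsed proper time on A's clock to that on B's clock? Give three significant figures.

A: γ = 1/√(1 − 0.582²) = 1/√0.6613 = 1.230. B: γ = 1/√(1 − 0.3192²) = 1/√0.8981 = 1.055.
τ_A/τ_B = γ_B/γ_A = 1.055/1.230 = 0.8581, so τ_A/τ_B = 0.8581.

τ_A/τ_B = 0.858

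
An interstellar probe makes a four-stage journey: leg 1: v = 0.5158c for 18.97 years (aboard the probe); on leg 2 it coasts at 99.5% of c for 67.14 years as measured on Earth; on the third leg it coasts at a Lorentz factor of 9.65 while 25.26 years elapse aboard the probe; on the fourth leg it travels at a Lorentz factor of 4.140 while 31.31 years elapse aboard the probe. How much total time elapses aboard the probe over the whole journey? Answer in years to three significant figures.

Leg 1: 18.97 years is already measured aboard the probe.
Leg 2: β = 0.995; γ = 1/√(1 − 0.995²) = 1/√0.009975 = 10.01; τ_2 = 67.14/10.01 = 6.706 years.
Leg 3: 25.26 years is already measured aboard the probe.
Leg 4: 31.31 years is already measured aboard the probe.
Total: 18.97 + 6.706 + 25.26 + 31.31 years.

τ = 82.2 years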